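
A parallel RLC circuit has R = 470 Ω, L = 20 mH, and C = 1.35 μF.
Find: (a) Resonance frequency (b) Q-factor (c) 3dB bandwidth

Step 1 — Resonance: ω₀ = 1/√(LC) = 1/√(0.02·1.35e-06) = 6086 rad/s.
Step 2 — f₀ = ω₀/(2π) = 968.6 Hz.
Step 3 — Parallel Q: Q = R/(ω₀L) = 470/(6086·0.02) = 3.861.
Step 4 — Bandwidth: Δω = ω₀/Q = 1576 rad/s; BW = Δω/(2π) = 250.8 Hz.

(a) f₀ = 968.6 Hz  (b) Q = 3.861  (c) BW = 250.8 Hz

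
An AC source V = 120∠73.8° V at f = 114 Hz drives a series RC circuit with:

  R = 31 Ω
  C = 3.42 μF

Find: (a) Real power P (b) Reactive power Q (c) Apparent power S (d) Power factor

Step 1 — Angular frequency: ω = 2π·f = 2π·114 = 716.3 rad/s.
Step 2 — Component impedances:
  R: Z = R = 31 Ω
  C: Z = 1/(jωC) = -j/(ω·C) = 0 - j408.2 Ω
Step 3 — Series combination: Z_total = R + C = 31 - j408.2 Ω = 409.4∠-85.7° Ω.
Step 4 — Source phasor: V = 120∠73.8° V = 33.48 + j115.2 V.
Step 5 — Current: I = V / Z = -0.2745 + j0.1029 A = 0.2931∠159.5° A.
Step 6 — Complex power: S = V·I* = 2.663 - j35.07 VA.
Step 7 — Real power: P = Re(S) = 2.663 W.
Step 8 — Reactive power: Q = Im(S) = -35.07 VAR.
Step 9 — Apparent power: |S| = 35.17 VA.
Step 10 — Power factor: PF = P/|S| = 0.07572 (leading).

(a) P = 2.663 W  (b) Q = -35.07 VAR  (c) S = 35.17 VA  (d) PF = 0.07572 (leading)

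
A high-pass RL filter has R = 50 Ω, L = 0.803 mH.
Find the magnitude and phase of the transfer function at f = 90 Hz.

Step 1 — Angular frequency: ω = 2π·90 = 565.5 rad/s.
Step 2 — Transfer function: H(jω) = jωL/(R + jωL).
Step 3 — Numerator jωL = j·0.4541; denominator R + jωL = 50 + j0.4541.
Step 4 — H = 8.247e-05 + j0.009081.
Step 5 — Magnitude: |H| = 0.009081 (-40.8 dB); phase: φ = 89.5°.

|H| = 0.009081 (-40.8 dB), φ = 89.5°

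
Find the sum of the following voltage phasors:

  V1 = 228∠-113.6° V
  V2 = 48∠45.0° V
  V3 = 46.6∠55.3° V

Step 1 — Convert each phasor to rectangular form:
  V1 = 228·(cos(-113.6°) + j·sin(-113.6°)) = -91.28 - j208.9 V
  V2 = 48·(cos(45.0°) + j·sin(45.0°)) = 33.94 + j33.94 V
  V3 = 46.6·(cos(55.3°) + j·sin(55.3°)) = 26.53 + j38.31 V
Step 2 — Sum components: V_total = -30.81 - j136.7 V.
Step 3 — Convert to polar: |V_total| = 140.1 V, ∠V_total = -102.7°.

V_total = 140.1∠-102.7° V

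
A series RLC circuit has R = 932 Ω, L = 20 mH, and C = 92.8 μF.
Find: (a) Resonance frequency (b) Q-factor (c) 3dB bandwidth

Step 1 — Resonance condition Im(Z)=0 gives ω₀ = 1/√(LC).
Step 2 — ω₀ = 1/√(0.02·9.28e-05) = 734 rad/s.
Step 3 — f₀ = ω₀/(2π) = 116.8 Hz.
Step 4 — Series Q: Q = ω₀L/R = 734·0.02/932 = 0.01575.
Step 5 — 3dB bandwidth: Δω = ω₀/Q = 4.66e+04 rad/s; BW = Δω/(2π) = 7417 Hz.

(a) f₀ = 116.8 Hz  (b) Q = 0.01575  (c) BW = 7417 Hz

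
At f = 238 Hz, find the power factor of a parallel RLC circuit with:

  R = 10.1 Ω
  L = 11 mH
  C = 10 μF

Step 1 — Angular frequency: ω = 2π·f = 2π·238 = 1495 rad/s.
Step 2 — Component impedances:
  R: Z = R = 10.1 Ω
  L: Z = jωL = j·1495·0.011 = 0 + j16.45 Ω
  C: Z = 1/(jωC) = -j/(ω·C) = 0 - j66.87 Ω
Step 3 — Parallel combination: 1/Z_total = 1/R + 1/L + 1/C; Z_total = 8.317 + j3.851 Ω = 9.165∠24.8° Ω.
Step 4 — Power factor: PF = cos(φ) = Re(Z)/|Z| = 8.317/9.165 = 0.9075.
Step 5 — Type: Im(Z) = 3.851 ⇒ lagging (phase φ = 24.8°).

PF = 0.9075 (lagging, φ = 24.8°)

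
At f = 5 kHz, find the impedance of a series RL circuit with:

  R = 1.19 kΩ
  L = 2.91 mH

Step 1 — Angular frequency: ω = 2π·f = 2π·5000 = 3.142e+04 rad/s.
Step 2 — Component impedances:
  R: Z = R = 1190 Ω
  L: Z = jωL = j·3.142e+04·0.00291 = 0 + j91.42 Ω
Step 3 — Series combination: Z_total = R + L = 1190 + j91.42 Ω = 1194∠4.4° Ω.

Z = 1190 + j91.42 Ω = 1194∠4.4° Ω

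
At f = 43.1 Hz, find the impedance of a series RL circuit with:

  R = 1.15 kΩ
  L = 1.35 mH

Step 1 — Angular frequency: ω = 2π·f = 2π·43.1 = 270.8 rad/s.
Step 2 — Component impedances:
  R: Z = R = 1150 Ω
  L: Z = jωL = j·270.8·0.00135 = 0 + j0.3656 Ω
Step 3 — Series combination: Z_total = R + L = 1150 + j0.3656 Ω = 1150∠0.0° Ω.

Z = 1150 + j0.3656 Ω = 1150∠0.0° Ω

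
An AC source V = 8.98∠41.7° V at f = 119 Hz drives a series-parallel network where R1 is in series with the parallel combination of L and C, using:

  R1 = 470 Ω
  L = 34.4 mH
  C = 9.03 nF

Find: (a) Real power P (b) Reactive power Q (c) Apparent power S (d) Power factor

Step 1 — Angular frequency: ω = 2π·f = 2π·119 = 747.7 rad/s.
Step 2 — Component impedances:
  R1: Z = R = 470 Ω
  L: Z = jωL = j·747.7·0.0344 = 0 + j25.72 Ω
  C: Z = 1/(jωC) = -j/(ω·C) = 0 - j1.481e+05 Ω
Step 3 — Parallel branch: L || C = 1/(1/L + 1/C) = 0 + j25.73 Ω.
Step 4 — Series with R1: Z_total = R1 + (L || C) = 470 + j25.73 Ω = 470.7∠3.1° Ω.
Step 5 — Source phasor: V = 8.98∠41.7° V = 6.705 + j5.974 V.
Step 6 — Current: I = V / Z = 0.01492 + j0.01189 A = 0.01908∠38.6° A.
Step 7 — Complex power: S = V·I* = 0.1711 + j0.009363 VA.
Step 8 — Real power: P = Re(S) = 0.1711 W.
Step 9 — Reactive power: Q = Im(S) = 0.009363 VAR.
Step 10 — Apparent power: |S| = 0.1713 VA.
Step 11 — Power factor: PF = P/|S| = 0.9985 (lagging).

(a) P = 0.1711 W  (b) Q = 0.009363 VAR  (c) S = 0.1713 VA  (d) PF = 0.9985 (lagging)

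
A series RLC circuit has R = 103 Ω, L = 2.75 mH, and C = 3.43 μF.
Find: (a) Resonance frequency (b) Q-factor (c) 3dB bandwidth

Step 1 — Resonance: ω₀ = 1/√(LC) = 1/√(0.00275·3.43e-06) = 1.03e+04 rad/s.
Step 2 — f₀ = ω₀/(2π) = 1639 Hz.
Step 3 — Series Q: Q = ω₀L/R = 1.03e+04·0.00275/103 = 0.2749.
Step 4 — Bandwidth: Δω = ω₀/Q = 3.745e+04 rad/s; BW = Δω/(2π) = 5961 Hz.

(a) f₀ = 1639 Hz  (b) Q = 0.2749  (c) BW = 5961 Hz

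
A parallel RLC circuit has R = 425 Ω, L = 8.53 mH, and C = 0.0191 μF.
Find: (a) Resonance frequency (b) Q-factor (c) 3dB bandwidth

Step 1 — Resonance: ω₀ = 1/√(LC) = 1/√(0.00853·1.91e-08) = 7.834e+04 rad/s.
Step 2 — f₀ = ω₀/(2π) = 1.247e+04 Hz.
Step 3 — Parallel Q: Q = R/(ω₀L) = 425/(7.834e+04·0.00853) = 0.636.
Step 4 — Bandwidth: Δω = ω₀/Q = 1.232e+05 rad/s; BW = Δω/(2π) = 1.961e+04 Hz.

(a) f₀ = 1.247e+04 Hz  (b) Q = 0.636  (c) BW = 1.961e+04 Hz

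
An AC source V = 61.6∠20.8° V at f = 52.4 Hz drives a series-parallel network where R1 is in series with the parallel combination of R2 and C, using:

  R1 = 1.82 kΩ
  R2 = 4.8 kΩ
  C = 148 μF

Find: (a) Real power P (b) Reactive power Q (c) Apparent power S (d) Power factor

Step 1 — Angular frequency: ω = 2π·f = 2π·52.4 = 329.2 rad/s.
Step 2 — Component impedances:
  R1: Z = R = 1820 Ω
  R2: Z = R = 4800 Ω
  C: Z = 1/(jωC) = -j/(ω·C) = 0 - j20.52 Ω
Step 3 — Parallel branch: R2 || C = 1/(1/R2 + 1/C) = 0.08774 - j20.52 Ω.
Step 4 — Series with R1: Z_total = R1 + (R2 || C) = 1820 - j20.52 Ω = 1820∠-0.6° Ω.
Step 5 — Source phasor: V = 61.6∠20.8° V = 57.59 + j21.87 V.
Step 6 — Current: I = V / Z = 0.0315 + j0.01237 A = 0.03384∠21.4° A.
Step 7 — Complex power: S = V·I* = 2.085 - j0.0235 VA.
Step 8 — Real power: P = Re(S) = 2.085 W.
Step 9 — Reactive power: Q = Im(S) = -0.0235 VAR.
Step 10 — Apparent power: |S| = 2.085 VA.
Step 11 — Power factor: PF = P/|S| = 0.9999 (leading).

(a) P = 2.085 W  (b) Q = -0.0235 VAR  (c) S = 2.085 VA  (d) PF = 0.9999 (leading)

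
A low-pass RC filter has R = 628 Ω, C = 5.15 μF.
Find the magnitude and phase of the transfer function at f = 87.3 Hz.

Step 1 — Angular frequency: ω = 2π·87.3 = 548.5 rad/s.
Step 2 — Transfer function: H(jω) = 1/(1 + jωRC).
Step 3 — Denominator: 1 + jωRC = 1 + j·548.5·628·5.15e-06 = 1 + j1.774.
Step 4 — H = 0.2411 - j0.4278.
Step 5 — Magnitude: |H| = 0.491 (-6.2 dB); phase: φ = -60.6°.

|H| = 0.491 (-6.2 dB), φ = -60.6°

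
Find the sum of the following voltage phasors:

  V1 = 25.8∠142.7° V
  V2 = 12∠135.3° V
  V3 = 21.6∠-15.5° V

Step 1 — Convert each phasor to rectangular form:
  V1 = 25.8·(cos(142.7°) + j·sin(142.7°)) = -20.52 + j15.63 V
  V2 = 12·(cos(135.3°) + j·sin(135.3°)) = -8.53 + j8.441 V
  V3 = 21.6·(cos(-15.5°) + j·sin(-15.5°)) = 20.81 - j5.772 V
Step 2 — Sum components: V_total = -8.238 + j18.3 V.
Step 3 — Convert to polar: |V_total| = 20.07 V, ∠V_total = 114.2°.

V_total = 20.07∠114.2° V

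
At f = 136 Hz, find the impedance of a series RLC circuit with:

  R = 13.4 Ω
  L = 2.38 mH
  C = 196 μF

Step 1 — Angular frequency: ω = 2π·f = 2π·136 = 854.5 rad/s.
Step 2 — Component impedances:
  R: Z = R = 13.4 Ω
  L: Z = jωL = j·854.5·0.00238 = 0 + j2.034 Ω
  C: Z = 1/(jωC) = -j/(ω·C) = 0 - j5.971 Ω
Step 3 — Series combination: Z_total = R + L + C = 13.4 - j3.937 Ω = 13.97∠-16.4° Ω.

Z = 13.4 - j3.937 Ω = 13.97∠-16.4° Ω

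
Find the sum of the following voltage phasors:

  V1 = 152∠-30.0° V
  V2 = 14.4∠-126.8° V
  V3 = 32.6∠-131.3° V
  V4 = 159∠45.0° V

Step 1 — Convert each phasor to rectangular form:
  V1 = 152·(cos(-30.0°) + j·sin(-30.0°)) = 131.6 - j76 V
  V2 = 14.4·(cos(-126.8°) + j·sin(-126.8°)) = -8.626 - j11.53 V
  V3 = 32.6·(cos(-131.3°) + j·sin(-131.3°)) = -21.52 - j24.49 V
  V4 = 159·(cos(45.0°) + j·sin(45.0°)) = 112.4 + j112.4 V
Step 2 — Sum components: V_total = 213.9 + j0.4082 V.
Step 3 — Convert to polar: |V_total| = 213.9 V, ∠V_total = 0.1°.

V_total = 213.9∠0.1° V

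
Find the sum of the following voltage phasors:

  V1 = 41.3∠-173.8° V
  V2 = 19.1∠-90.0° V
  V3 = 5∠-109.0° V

Step 1 — Convert each phasor to rectangular form:
  V1 = 41.3·(cos(-173.8°) + j·sin(-173.8°)) = -41.06 - j4.46 V
  V2 = 19.1·(cos(-90.0°) + j·sin(-90.0°)) = 0 - j19.1 V
  V3 = 5·(cos(-109.0°) + j·sin(-109.0°)) = -1.628 - j4.728 V
Step 2 — Sum components: V_total = -42.69 - j28.29 V.
Step 3 — Convert to polar: |V_total| = 51.21 V, ∠V_total = -146.5°.

V_total = 51.21∠-146.5° V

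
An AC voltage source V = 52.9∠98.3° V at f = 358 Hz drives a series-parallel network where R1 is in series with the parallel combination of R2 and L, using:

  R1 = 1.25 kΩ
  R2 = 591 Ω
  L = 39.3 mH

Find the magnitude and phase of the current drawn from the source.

Step 1 — Angular frequency: ω = 2π·f = 2π·358 = 2249 rad/s.
Step 2 — Component impedances:
  R1: Z = R = 1250 Ω
  R2: Z = R = 591 Ω
  L: Z = jωL = j·2249·0.0393 = 0 + j88.4 Ω
Step 3 — Parallel branch: R2 || L = 1/(1/R2 + 1/L) = 12.93 + j86.47 Ω.
Step 4 — Series with R1: Z_total = R1 + (R2 || L) = 1263 + j86.47 Ω = 1266∠3.9° Ω.
Step 5 — Source phasor: V = 52.9∠98.3° V = -7.636 + j52.35 V.
Step 6 — Ohm's law: I = V / Z_total = (-7.636 + j52.35) / (1263 + j86.47) = -0.003194 + j0.04167 A.
Step 7 — Convert to polar: |I| = 0.04179 A, ∠I = 94.4°.

I = 0.04179∠94.4° A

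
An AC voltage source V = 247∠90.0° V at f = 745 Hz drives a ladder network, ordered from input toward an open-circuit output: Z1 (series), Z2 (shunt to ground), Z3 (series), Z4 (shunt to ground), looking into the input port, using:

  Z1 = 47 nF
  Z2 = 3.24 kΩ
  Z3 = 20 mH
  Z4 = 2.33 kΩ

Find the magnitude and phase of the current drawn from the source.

Step 1 — Angular frequency: ω = 2π·f = 2π·745 = 4681 rad/s.
Step 2 — Component impedances:
  Z1: Z = 1/(jωC) = -j/(ω·C) = 0 - j4545 Ω
  Z2: Z = R = 3240 Ω
  Z3: Z = jωL = j·4681·0.02 = 0 + j93.62 Ω
  Z4: Z = R = 2330 Ω
Step 3 — Ladder network (open output): work backward from the far end, alternating series and parallel combinations. Z_in = 1356 - j4514 Ω = 4713∠-73.3° Ω.
Step 4 — Source phasor: V = 247∠90.0° V = 0 + j247 V.
Step 5 — Ohm's law: I = V / Z_total = (0 + j247) / (1356 - j4514) = -0.05019 + j0.01508 A.
Step 6 — Convert to polar: |I| = 0.05241 A, ∠I = 163.3°.

I = 0.05241∠163.3° A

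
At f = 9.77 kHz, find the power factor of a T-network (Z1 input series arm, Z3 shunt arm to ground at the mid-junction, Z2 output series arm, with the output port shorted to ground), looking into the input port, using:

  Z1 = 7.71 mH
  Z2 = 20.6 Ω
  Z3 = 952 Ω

Step 1 — Angular frequency: ω = 2π·f = 2π·9770 = 6.139e+04 rad/s.
Step 2 — Component impedances:
  Z1: Z = jωL = j·6.139e+04·0.00771 = 0 + j473.3 Ω
  Z2: Z = R = 20.6 Ω
  Z3: Z = R = 952 Ω
Step 3 — With the output port shorted to ground, the output series arm Z2 runs from the junction to ground; the shunt arm Z3 also runs from the junction to ground. They appear in parallel: Z3 || Z2 = 20.16 Ω.
Step 4 — Series with input arm Z1: Z_in = Z1 + (Z3 || Z2) = 20.16 + j473.3 Ω = 473.7∠87.6° Ω.
Step 5 — Power factor: PF = cos(φ) = Re(Z)/|Z| = 20.16/473.7 = 0.04256.
Step 6 — Type: Im(Z) = 473.3 ⇒ lagging (phase φ = 87.6°).

PF = 0.04256 (lagging, φ = 87.6°)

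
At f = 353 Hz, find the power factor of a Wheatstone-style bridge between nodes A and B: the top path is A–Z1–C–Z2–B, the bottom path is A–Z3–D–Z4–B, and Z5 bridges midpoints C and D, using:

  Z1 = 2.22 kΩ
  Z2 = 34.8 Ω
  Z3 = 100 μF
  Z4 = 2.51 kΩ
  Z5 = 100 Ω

Step 1 — Angular frequency: ω = 2π·f = 2π·353 = 2218 rad/s.
Step 2 — Component impedances:
  Z1: Z = R = 2220 Ω
  Z2: Z = R = 34.8 Ω
  Z3: Z = 1/(jωC) = -j/(ω·C) = 0 - j4.509 Ω
  Z4: Z = R = 2510 Ω
  Z5: Z = R = 100 Ω
Step 3 — Bridge requires nodal analysis (the Z5 bridge couples midpoints C and D, so the two paths cannot be reduced to a simple series/parallel combination). Setting node B to ground and injecting 1 A at node A, the 3-node admittance system at A, C, D solves to V_A = Z_AB = 124 - j4.147 Ω = 124.1∠-1.9° Ω.
Step 4 — Power factor: PF = cos(φ) = Re(Z)/|Z| = 124.05/124.12 = 0.9994.
Step 5 — Type: Im(Z) = -4.147 ⇒ leading (phase φ = -1.9°).

PF = 0.9994 (leading, φ = -1.9°)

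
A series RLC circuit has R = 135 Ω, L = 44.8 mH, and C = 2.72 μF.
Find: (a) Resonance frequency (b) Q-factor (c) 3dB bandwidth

Step 1 — Resonance condition Im(Z)=0 gives ω₀ = 1/√(LC).
Step 2 — ω₀ = 1/√(0.0448·2.72e-06) = 2865 rad/s.
Step 3 — f₀ = ω₀/(2π) = 455.9 Hz.
Step 4 — Series Q: Q = ω₀L/R = 2865·0.0448/135 = 0.9507.
Step 5 — 3dB bandwidth: Δω = ω₀/Q = 3013 rad/s; BW = Δω/(2π) = 479.6 Hz.

(a) f₀ = 455.9 Hz  (b) Q = 0.9507  (c) BW = 479.6 Hz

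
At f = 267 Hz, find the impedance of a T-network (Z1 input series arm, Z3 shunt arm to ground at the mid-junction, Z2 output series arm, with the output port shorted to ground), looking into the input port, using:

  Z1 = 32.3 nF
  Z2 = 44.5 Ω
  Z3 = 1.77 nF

Step 1 — Angular frequency: ω = 2π·f = 2π·267 = 1678 rad/s.
Step 2 — Component impedances:
  Z1: Z = 1/(jωC) = -j/(ω·C) = 0 - j1.845e+04 Ω
  Z2: Z = R = 44.5 Ω
  Z3: Z = 1/(jωC) = -j/(ω·C) = 0 - j3.368e+05 Ω
Step 3 — With the output port shorted to ground, the output series arm Z2 runs from the junction to ground; the shunt arm Z3 also runs from the junction to ground. They appear in parallel: Z3 || Z2 = 44.5 - j0.00588 Ω.
Step 4 — Series with input arm Z1: Z_in = Z1 + (Z3 || Z2) = 44.5 - j1.845e+04 Ω = 1.845e+04∠-89.9° Ω.

Z = 44.5 - j1.845e+04 Ω = 1.845e+04∠-89.9° Ω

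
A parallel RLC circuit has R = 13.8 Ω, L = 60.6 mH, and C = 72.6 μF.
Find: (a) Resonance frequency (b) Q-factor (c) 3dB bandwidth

Step 1 — Resonance: ω₀ = 1/√(LC) = 1/√(0.0606·7.26e-05) = 476.8 rad/s.
Step 2 — f₀ = ω₀/(2π) = 75.88 Hz.
Step 3 — Parallel Q: Q = R/(ω₀L) = 13.8/(476.8·0.0606) = 0.4777.
Step 4 — Bandwidth: Δω = ω₀/Q = 998.1 rad/s; BW = Δω/(2π) = 158.9 Hz.

(a) f₀ = 75.88 Hz  (b) Q = 0.4777  (c) BW = 158.9 Hz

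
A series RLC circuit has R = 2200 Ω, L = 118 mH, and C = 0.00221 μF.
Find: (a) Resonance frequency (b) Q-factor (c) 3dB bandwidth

Step 1 — Resonance: ω₀ = 1/√(LC) = 1/√(0.118·2.21e-09) = 6.192e+04 rad/s.
Step 2 — f₀ = ω₀/(2π) = 9856 Hz.
Step 3 — Series Q: Q = ω₀L/R = 6.192e+04·0.118/2200 = 3.321.
Step 4 — Bandwidth: Δω = ω₀/Q = 1.864e+04 rad/s; BW = Δω/(2π) = 2967 Hz.

(a) f₀ = 9856 Hz  (b) Q = 3.321  (c) BW = 2967 Hz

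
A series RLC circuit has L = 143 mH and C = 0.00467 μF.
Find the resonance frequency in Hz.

Step 1 — Resonance condition Im(Z)=0 gives ω₀ = 1/√(LC).
Step 2 — ω₀ = 1/√(0.143·4.67e-09) = 3.87e+04 rad/s.
Step 3 — f₀ = ω₀/(2π) = 6159 Hz.

f₀ = 6159 Hz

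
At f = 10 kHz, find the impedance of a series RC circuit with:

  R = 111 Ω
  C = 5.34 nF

Step 1 — Angular frequency: ω = 2π·f = 2π·1e+04 = 6.283e+04 rad/s.
Step 2 — Component impedances:
  R: Z = R = 111 Ω
  C: Z = 1/(jωC) = -j/(ω·C) = 0 - j2980 Ω
Step 3 — Series combination: Z_total = R + C = 111 - j2980 Ω = 2982∠-87.9° Ω.

Z = 111 - j2980 Ω = 2982∠-87.9° Ω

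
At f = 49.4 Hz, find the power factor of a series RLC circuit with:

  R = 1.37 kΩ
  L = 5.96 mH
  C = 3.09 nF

Step 1 — Angular frequency: ω = 2π·f = 2π·49.4 = 310.4 rad/s.
Step 2 — Component impedances:
  R: Z = R = 1370 Ω
  L: Z = jωL = j·310.4·0.00596 = 0 + j1.85 Ω
  C: Z = 1/(jωC) = -j/(ω·C) = 0 - j1.043e+06 Ω
Step 3 — Series combination: Z_total = R + L + C = 1370 - j1.043e+06 Ω = 1.043e+06∠-89.9° Ω.
Step 4 — Power factor: PF = cos(φ) = Re(Z)/|Z| = 1370/1.043e+06 = 0.001314.
Step 5 — Type: Im(Z) = -1.043e+06 ⇒ leading (phase φ = -89.9°).

PF = 0.001314 (leading, φ = -89.9°)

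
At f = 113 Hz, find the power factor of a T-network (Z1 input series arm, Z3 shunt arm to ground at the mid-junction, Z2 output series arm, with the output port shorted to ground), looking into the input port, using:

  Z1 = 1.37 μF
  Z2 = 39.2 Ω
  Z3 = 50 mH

Step 1 — Angular frequency: ω = 2π·f = 2π·113 = 710 rad/s.
Step 2 — Component impedances:
  Z1: Z = 1/(jωC) = -j/(ω·C) = 0 - j1028 Ω
  Z2: Z = R = 39.2 Ω
  Z3: Z = jωL = j·710·0.05 = 0 + j35.5 Ω
Step 3 — With the output port shorted to ground, the output series arm Z2 runs from the junction to ground; the shunt arm Z3 also runs from the junction to ground. They appear in parallel: Z3 || Z2 = 17.66 + j19.5 Ω.
Step 4 — Series with input arm Z1: Z_in = Z1 + (Z3 || Z2) = 17.66 - j1009 Ω = 1009∠-89.0° Ω.
Step 5 — Power factor: PF = cos(φ) = Re(Z)/|Z| = 17.663/1008.7 = 0.01751.
Step 6 — Type: Im(Z) = -1009 ⇒ leading (phase φ = -89.0°).

PF = 0.01751 (leading, φ = -89.0°)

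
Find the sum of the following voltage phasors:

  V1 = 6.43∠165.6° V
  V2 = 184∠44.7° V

Step 1 — Convert each phasor to rectangular form:
  V1 = 6.43·(cos(165.6°) + j·sin(165.6°)) = -6.228 + j1.599 V
  V2 = 184·(cos(44.7°) + j·sin(44.7°)) = 130.8 + j129.4 V
Step 2 — Sum components: V_total = 124.6 + j131 V.
Step 3 — Convert to polar: |V_total| = 180.8 V, ∠V_total = 46.4°.

V_total = 180.8∠46.4° V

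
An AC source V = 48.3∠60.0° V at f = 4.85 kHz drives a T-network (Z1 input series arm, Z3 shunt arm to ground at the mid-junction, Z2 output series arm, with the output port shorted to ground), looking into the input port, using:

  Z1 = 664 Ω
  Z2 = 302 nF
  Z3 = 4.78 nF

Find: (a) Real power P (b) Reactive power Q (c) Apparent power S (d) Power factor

Step 1 — Angular frequency: ω = 2π·f = 2π·4850 = 3.047e+04 rad/s.
Step 2 — Component impedances:
  Z1: Z = R = 664 Ω
  Z2: Z = 1/(jωC) = -j/(ω·C) = 0 - j108.7 Ω
  Z3: Z = 1/(jωC) = -j/(ω·C) = 0 - j6865 Ω
Step 3 — With the output port shorted to ground, the output series arm Z2 runs from the junction to ground; the shunt arm Z3 also runs from the junction to ground. They appear in parallel: Z3 || Z2 = 0 - j107 Ω.
Step 4 — Series with input arm Z1: Z_in = Z1 + (Z3 || Z2) = 664 - j107 Ω = 672.6∠-9.2° Ω.
Step 5 — Source phasor: V = 48.3∠60.0° V = 24.15 + j41.83 V.
Step 6 — Current: I = V / Z = 0.02556 + j0.06711 A = 0.07182∠69.2° A.
Step 7 — Complex power: S = V·I* = 3.425 - j0.5517 VA.
Step 8 — Real power: P = Re(S) = 3.425 W.
Step 9 — Reactive power: Q = Im(S) = -0.5517 VAR.
Step 10 — Apparent power: |S| = 3.469 VA.
Step 11 — Power factor: PF = P/|S| = 0.9873 (leading).

(a) P = 3.425 W  (b) Q = -0.5517 VAR  (c) S = 3.469 VA  (d) PF = 0.9873 (leading)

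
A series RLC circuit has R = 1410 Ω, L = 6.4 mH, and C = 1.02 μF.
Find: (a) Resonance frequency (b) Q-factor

Step 1 — Resonance condition Im(Z)=0 gives ω₀ = 1/√(LC).
Step 2 — ω₀ = 1/√(0.0064·1.02e-06) = 1.238e+04 rad/s.
Step 3 — f₀ = ω₀/(2π) = 1970 Hz.
Step 4 — Series Q: Q = ω₀L/R = 1.238e+04·0.0064/1410 = 0.05618.

(a) f₀ = 1970 Hz  (b) Q = 0.05618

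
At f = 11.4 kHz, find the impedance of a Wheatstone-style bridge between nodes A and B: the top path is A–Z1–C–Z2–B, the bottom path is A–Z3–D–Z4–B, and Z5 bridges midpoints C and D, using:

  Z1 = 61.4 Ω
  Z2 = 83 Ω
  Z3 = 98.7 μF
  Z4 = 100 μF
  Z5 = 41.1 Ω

Step 1 — Angular frequency: ω = 2π·f = 2π·1.14e+04 = 7.163e+04 rad/s.
Step 2 — Component impedances:
  Z1: Z = R = 61.4 Ω
  Z2: Z = R = 83 Ω
  Z3: Z = 1/(jωC) = -j/(ω·C) = 0 - j0.1414 Ω
  Z4: Z = 1/(jωC) = -j/(ω·C) = 0 - j0.1396 Ω
  Z5: Z = R = 41.1 Ω
Step 3 — Bridge requires nodal analysis (the Z5 bridge couples midpoints C and D, so the two paths cannot be reduced to a simple series/parallel combination). Setting node B to ground and injecting 1 A at node A, the 3-node admittance system at A, C, D solves to V_A = Z_AB = 0.0005533 - j0.2811 Ω = 0.2811∠-89.9° Ω.

Z = 0.0005533 - j0.2811 Ω = 0.2811∠-89.9° Ω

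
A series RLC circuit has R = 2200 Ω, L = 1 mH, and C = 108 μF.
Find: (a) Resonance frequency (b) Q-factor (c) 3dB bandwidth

Step 1 — Resonance: ω₀ = 1/√(LC) = 1/√(0.001·0.000108) = 3043 rad/s.
Step 2 — f₀ = ω₀/(2π) = 484.3 Hz.
Step 3 — Series Q: Q = ω₀L/R = 3043·0.001/2200 = 0.001383.
Step 4 — Bandwidth: Δω = ω₀/Q = 2.2e+06 rad/s; BW = Δω/(2π) = 3.501e+05 Hz.

(a) f₀ = 484.3 Hz  (b) Q = 0.001383  (c) BW = 3.501e+05 Hz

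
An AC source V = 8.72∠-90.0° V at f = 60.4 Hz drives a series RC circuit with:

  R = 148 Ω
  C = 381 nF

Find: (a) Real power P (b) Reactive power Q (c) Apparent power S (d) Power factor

Step 1 — Angular frequency: ω = 2π·f = 2π·60.4 = 379.5 rad/s.
Step 2 — Component impedances:
  R: Z = R = 148 Ω
  C: Z = 1/(jωC) = -j/(ω·C) = 0 - j6916 Ω
Step 3 — Series combination: Z_total = R + C = 148 - j6916 Ω = 6918∠-88.8° Ω.
Step 4 — Source phasor: V = 8.72∠-90.0° V = 0 - j8.72 V.
Step 5 — Current: I = V / Z = 0.00126 - j2.697e-05 A = 0.001261∠-1.2° A.
Step 6 — Complex power: S = V·I* = 0.0002352 - j0.01099 VA.
Step 7 — Real power: P = Re(S) = 0.0002352 W.
Step 8 — Reactive power: Q = Im(S) = -0.01099 VAR.
Step 9 — Apparent power: |S| = 0.01099 VA.
Step 10 — Power factor: PF = P/|S| = 0.02139 (leading).

(a) P = 0.0002352 W  (b) Q = -0.01099 VAR  (c) S = 0.01099 VA  (d) PF = 0.02139 (leading)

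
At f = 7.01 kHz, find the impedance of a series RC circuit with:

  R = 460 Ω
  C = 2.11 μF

Step 1 — Angular frequency: ω = 2π·f = 2π·7010 = 4.405e+04 rad/s.
Step 2 — Component impedances:
  R: Z = R = 460 Ω
  C: Z = 1/(jωC) = -j/(ω·C) = 0 - j10.76 Ω
Step 3 — Series combination: Z_total = R + C = 460 - j10.76 Ω = 460.1∠-1.3° Ω.

Z = 460 - j10.76 Ω = 460.1∠-1.3° Ω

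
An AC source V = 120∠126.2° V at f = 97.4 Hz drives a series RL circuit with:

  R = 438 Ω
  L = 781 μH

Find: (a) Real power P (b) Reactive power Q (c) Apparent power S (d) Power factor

Step 1 — Angular frequency: ω = 2π·f = 2π·97.4 = 612 rad/s.
Step 2 — Component impedances:
  R: Z = R = 438 Ω
  L: Z = jωL = j·612·0.000781 = 0 + j0.478 Ω
Step 3 — Series combination: Z_total = R + L = 438 + j0.478 Ω = 438∠0.1° Ω.
Step 4 — Source phasor: V = 120∠126.2° V = -70.87 + j96.84 V.
Step 5 — Current: I = V / Z = -0.1616 + j0.2213 A = 0.274∠126.1° A.
Step 6 — Complex power: S = V·I* = 32.88 + j0.03588 VA.
Step 7 — Real power: P = Re(S) = 32.88 W.
Step 8 — Reactive power: Q = Im(S) = 0.03588 VAR.
Step 9 — Apparent power: |S| = 32.88 VA.
Step 10 — Power factor: PF = P/|S| = 1 (lagging).

(a) P = 32.88 W  (b) Q = 0.03588 VAR  (c) S = 32.88 VA  (d) PF = 1 (lagging)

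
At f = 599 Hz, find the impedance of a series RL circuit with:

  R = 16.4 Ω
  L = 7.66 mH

Step 1 — Angular frequency: ω = 2π·f = 2π·599 = 3764 rad/s.
Step 2 — Component impedances:
  R: Z = R = 16.4 Ω
  L: Z = jωL = j·3764·0.00766 = 0 + j28.83 Ω
Step 3 — Series combination: Z_total = R + L = 16.4 + j28.83 Ω = 33.17∠60.4° Ω.

Z = 16.4 + j28.83 Ω = 33.17∠60.4° Ω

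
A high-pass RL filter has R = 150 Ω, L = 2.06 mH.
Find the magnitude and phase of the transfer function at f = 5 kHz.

Step 1 — Angular frequency: ω = 2π·5000 = 3.142e+04 rad/s.
Step 2 — Transfer function: H(jω) = jωL/(R + jωL).
Step 3 — Numerator jωL = j·64.72; denominator R + jωL = 150 + j64.72.
Step 4 — H = 0.1569 + j0.3637.
Step 5 — Magnitude: |H| = 0.3961 (-8.0 dB); phase: φ = 66.7°.

|H| = 0.3961 (-8.0 dB), φ = 66.7°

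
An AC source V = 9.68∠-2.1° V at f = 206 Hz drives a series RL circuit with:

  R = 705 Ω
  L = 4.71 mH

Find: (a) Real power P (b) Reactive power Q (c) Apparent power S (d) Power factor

Step 1 — Angular frequency: ω = 2π·f = 2π·206 = 1294 rad/s.
Step 2 — Component impedances:
  R: Z = R = 705 Ω
  L: Z = jωL = j·1294·0.00471 = 0 + j6.096 Ω
Step 3 — Series combination: Z_total = R + L = 705 + j6.096 Ω = 705∠0.5° Ω.
Step 4 — Source phasor: V = 9.68∠-2.1° V = 9.673 - j0.3547 V.
Step 5 — Current: I = V / Z = 0.01372 - j0.0006217 A = 0.01373∠-2.6° A.
Step 6 — Complex power: S = V·I* = 0.1329 + j0.001149 VA.
Step 7 — Real power: P = Re(S) = 0.1329 W.
Step 8 — Reactive power: Q = Im(S) = 0.001149 VAR.
Step 9 — Apparent power: |S| = 0.1329 VA.
Step 10 — Power factor: PF = P/|S| = 1 (lagging).

(a) P = 0.1329 W  (b) Q = 0.001149 VAR  (c) S = 0.1329 VA  (d) PF = 1 (lagging)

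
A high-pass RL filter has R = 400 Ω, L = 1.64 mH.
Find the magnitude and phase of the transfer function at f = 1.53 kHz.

Step 1 — Angular frequency: ω = 2π·1530 = 9613 rad/s.
Step 2 — Transfer function: H(jω) = jωL/(R + jωL).
Step 3 — Numerator jωL = j·15.77; denominator R + jωL = 400 + j15.77.
Step 4 — H = 0.001551 + j0.03935.
Step 5 — Magnitude: |H| = 0.03938 (-28.1 dB); phase: φ = 87.7°.

|H| = 0.03938 (-28.1 dB), φ = 87.7°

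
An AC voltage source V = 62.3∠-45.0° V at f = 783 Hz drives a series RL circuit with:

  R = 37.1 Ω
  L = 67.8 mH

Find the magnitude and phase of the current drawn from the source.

Step 1 — Angular frequency: ω = 2π·f = 2π·783 = 4920 rad/s.
Step 2 — Component impedances:
  R: Z = R = 37.1 Ω
  L: Z = jωL = j·4920·0.0678 = 0 + j333.6 Ω
Step 3 — Series combination: Z_total = R + L = 37.1 + j333.6 Ω = 335.6∠83.7° Ω.
Step 4 — Source phasor: V = 62.3∠-45.0° V = 44.05 - j44.05 V.
Step 5 — Ohm's law: I = V / Z_total = (44.05 - j44.05) / (37.1 + j333.6) = -0.1159 - j0.145 A.
Step 6 — Convert to polar: |I| = 0.1856 A, ∠I = -128.7°.

I = 0.1856∠-128.7° A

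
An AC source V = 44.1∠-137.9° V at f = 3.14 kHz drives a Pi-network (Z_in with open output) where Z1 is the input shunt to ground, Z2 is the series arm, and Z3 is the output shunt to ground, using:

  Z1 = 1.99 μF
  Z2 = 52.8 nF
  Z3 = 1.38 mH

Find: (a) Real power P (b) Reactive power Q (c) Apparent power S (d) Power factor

Step 1 — Angular frequency: ω = 2π·f = 2π·3140 = 1.973e+04 rad/s.
Step 2 — Component impedances:
  Z1: Z = 1/(jωC) = -j/(ω·C) = 0 - j25.47 Ω
  Z2: Z = 1/(jωC) = -j/(ω·C) = 0 - j960 Ω
  Z3: Z = jωL = j·1.973e+04·0.00138 = 0 + j27.23 Ω
Step 3 — With open output, the series arm Z2 and the output shunt Z3 appear in series to ground: Z2 + Z3 = 0 - j932.7 Ω.
Step 4 — Parallel with input shunt Z1: Z_in = Z1 || (Z2 + Z3) = 0 - j24.79 Ω = 24.79∠-90.0° Ω.
Step 5 — Source phasor: V = 44.1∠-137.9° V = -32.72 - j29.57 V.
Step 6 — Current: I = V / Z = 1.192 - j1.32 A = 1.779∠-47.9° A.
Step 7 — Complex power: S = V·I* = 0 - j78.44 VA.
Step 8 — Real power: P = Re(S) = 0 W.
Step 9 — Reactive power: Q = Im(S) = -78.44 VAR.
Step 10 — Apparent power: |S| = 78.44 VA.
Step 11 — Power factor: PF = P/|S| = 0 (leading).

(a) P = 0 W  (b) Q = -78.44 VAR  (c) S = 78.44 VA  (d) PF = 0 (leading)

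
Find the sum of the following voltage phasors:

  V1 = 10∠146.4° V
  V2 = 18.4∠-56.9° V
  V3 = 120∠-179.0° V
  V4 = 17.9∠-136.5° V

Step 1 — Convert each phasor to rectangular form:
  V1 = 10·(cos(146.4°) + j·sin(146.4°)) = -8.329 + j5.534 V
  V2 = 18.4·(cos(-56.9°) + j·sin(-56.9°)) = 10.05 - j15.41 V
  V3 = 120·(cos(-179.0°) + j·sin(-179.0°)) = -120 - j2.094 V
  V4 = 17.9·(cos(-136.5°) + j·sin(-136.5°)) = -12.98 - j12.32 V
Step 2 — Sum components: V_total = -131.2 - j24.3 V.
Step 3 — Convert to polar: |V_total| = 133.5 V, ∠V_total = -169.5°.

V_total = 133.5∠-169.5° V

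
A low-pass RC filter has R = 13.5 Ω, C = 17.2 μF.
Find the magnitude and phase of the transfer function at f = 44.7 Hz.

Step 1 — Angular frequency: ω = 2π·44.7 = 280.9 rad/s.
Step 2 — Transfer function: H(jω) = 1/(1 + jωRC).
Step 3 — Denominator: 1 + jωRC = 1 + j·280.9·13.5·1.72e-05 = 1 + j0.06522.
Step 4 — H = 0.9958 - j0.06494.
Step 5 — Magnitude: |H| = 0.9979 (-0.0 dB); phase: φ = -3.7°.

|H| = 0.9979 (-0.0 dB), φ = -3.7°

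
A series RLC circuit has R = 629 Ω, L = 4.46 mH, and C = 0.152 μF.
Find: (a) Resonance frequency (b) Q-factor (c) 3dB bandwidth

Step 1 — Resonance: ω₀ = 1/√(LC) = 1/√(0.00446·1.52e-07) = 3.841e+04 rad/s.
Step 2 — f₀ = ω₀/(2π) = 6113 Hz.
Step 3 — Series Q: Q = ω₀L/R = 3.841e+04·0.00446/629 = 0.2723.
Step 4 — Bandwidth: Δω = ω₀/Q = 1.41e+05 rad/s; BW = Δω/(2π) = 2.245e+04 Hz.

(a) f₀ = 6113 Hz  (b) Q = 0.2723  (c) BW = 2.245e+04 Hz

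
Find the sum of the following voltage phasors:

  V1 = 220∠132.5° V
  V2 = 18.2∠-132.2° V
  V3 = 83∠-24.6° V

Step 1 — Convert each phasor to rectangular form:
  V1 = 220·(cos(132.5°) + j·sin(132.5°)) = -148.6 + j162.2 V
  V2 = 18.2·(cos(-132.2°) + j·sin(-132.2°)) = -12.23 - j13.48 V
  V3 = 83·(cos(-24.6°) + j·sin(-24.6°)) = 75.47 - j34.55 V
Step 2 — Sum components: V_total = -85.39 + j114.2 V.
Step 3 — Convert to polar: |V_total| = 142.6 V, ∠V_total = 126.8°.

V_total = 142.6∠126.8° V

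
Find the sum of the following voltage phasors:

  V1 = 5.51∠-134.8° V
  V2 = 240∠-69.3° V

Step 1 — Convert each phasor to rectangular form:
  V1 = 5.51·(cos(-134.8°) + j·sin(-134.8°)) = -3.883 - j3.91 V
  V2 = 240·(cos(-69.3°) + j·sin(-69.3°)) = 84.83 - j224.5 V
Step 2 — Sum components: V_total = 80.95 - j228.4 V.
Step 3 — Convert to polar: |V_total| = 242.3 V, ∠V_total = -70.5°.

V_total = 242.3∠-70.5° V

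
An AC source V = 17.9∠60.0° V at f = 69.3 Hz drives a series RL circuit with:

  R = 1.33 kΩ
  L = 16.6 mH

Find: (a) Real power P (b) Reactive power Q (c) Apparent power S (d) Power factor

Step 1 — Angular frequency: ω = 2π·f = 2π·69.3 = 435.4 rad/s.
Step 2 — Component impedances:
  R: Z = R = 1330 Ω
  L: Z = jωL = j·435.4·0.0166 = 0 + j7.228 Ω
Step 3 — Series combination: Z_total = R + L = 1330 + j7.228 Ω = 1330∠0.3° Ω.
Step 4 — Source phasor: V = 17.9∠60.0° V = 8.95 + j15.5 V.
Step 5 — Current: I = V / Z = 0.006792 + j0.01162 A = 0.01346∠59.7° A.
Step 6 — Complex power: S = V·I* = 0.2409 + j0.001309 VA.
Step 7 — Real power: P = Re(S) = 0.2409 W.
Step 8 — Reactive power: Q = Im(S) = 0.001309 VAR.
Step 9 — Apparent power: |S| = 0.2409 VA.
Step 10 — Power factor: PF = P/|S| = 1 (lagging).

(a) P = 0.2409 W  (b) Q = 0.001309 VAR  (c) S = 0.2409 VA  (d) PF = 1 (lagging)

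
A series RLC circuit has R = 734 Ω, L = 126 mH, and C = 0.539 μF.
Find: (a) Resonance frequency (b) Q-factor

Step 1 — Resonance condition Im(Z)=0 gives ω₀ = 1/√(LC).
Step 2 — ω₀ = 1/√(0.126·5.39e-07) = 3837 rad/s.
Step 3 — f₀ = ω₀/(2π) = 610.7 Hz.
Step 4 — Series Q: Q = ω₀L/R = 3837·0.126/734 = 0.6587.

(a) f₀ = 610.7 Hz  (b) Q = 0.6587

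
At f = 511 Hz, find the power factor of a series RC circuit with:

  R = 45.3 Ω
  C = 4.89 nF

Step 1 — Angular frequency: ω = 2π·f = 2π·511 = 3211 rad/s.
Step 2 — Component impedances:
  R: Z = R = 45.3 Ω
  C: Z = 1/(jωC) = -j/(ω·C) = 0 - j6.369e+04 Ω
Step 3 — Series combination: Z_total = R + C = 45.3 - j6.369e+04 Ω = 6.369e+04∠-90.0° Ω.
Step 4 — Power factor: PF = cos(φ) = Re(Z)/|Z| = 45.3/63693 = 0.0007112.
Step 5 — Type: Im(Z) = -6.369e+04 ⇒ leading (phase φ = -90.0°).

PF = 0.0007112 (leading, φ = -90.0°)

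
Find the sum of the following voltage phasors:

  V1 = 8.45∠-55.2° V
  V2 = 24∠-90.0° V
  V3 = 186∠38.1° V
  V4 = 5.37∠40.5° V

Step 1 — Convert each phasor to rectangular form:
  V1 = 8.45·(cos(-55.2°) + j·sin(-55.2°)) = 4.823 - j6.939 V
  V2 = 24·(cos(-90.0°) + j·sin(-90.0°)) = 0 - j24 V
  V3 = 186·(cos(38.1°) + j·sin(38.1°)) = 146.4 + j114.8 V
  V4 = 5.37·(cos(40.5°) + j·sin(40.5°)) = 4.083 + j3.488 V
Step 2 — Sum components: V_total = 155.3 + j87.32 V.
Step 3 — Convert to polar: |V_total| = 178.1 V, ∠V_total = 29.4°.

V_total = 178.1∠29.4° V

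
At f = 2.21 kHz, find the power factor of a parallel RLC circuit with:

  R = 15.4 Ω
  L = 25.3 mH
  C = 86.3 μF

Step 1 — Angular frequency: ω = 2π·f = 2π·2210 = 1.389e+04 rad/s.
Step 2 — Component impedances:
  R: Z = R = 15.4 Ω
  L: Z = jωL = j·1.389e+04·0.0253 = 0 + j351.3 Ω
  C: Z = 1/(jωC) = -j/(ω·C) = 0 - j0.8345 Ω
Step 3 — Parallel combination: 1/Z_total = 1/R + 1/L + 1/C; Z_total = 0.0453 - j0.834 Ω = 0.8352∠-86.9° Ω.
Step 4 — Power factor: PF = cos(φ) = Re(Z)/|Z| = 0.0453/0.8352 = 0.05424.
Step 5 — Type: Im(Z) = -0.834 ⇒ leading (phase φ = -86.9°).

PF = 0.05424 (leading, φ = -86.9°)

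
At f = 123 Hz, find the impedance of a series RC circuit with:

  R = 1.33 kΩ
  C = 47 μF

Step 1 — Angular frequency: ω = 2π·f = 2π·123 = 772.8 rad/s.
Step 2 — Component impedances:
  R: Z = R = 1330 Ω
  C: Z = 1/(jωC) = -j/(ω·C) = 0 - j27.53 Ω
Step 3 — Series combination: Z_total = R + C = 1330 - j27.53 Ω = 1330∠-1.2° Ω.

Z = 1330 - j27.53 Ω = 1330∠-1.2° Ω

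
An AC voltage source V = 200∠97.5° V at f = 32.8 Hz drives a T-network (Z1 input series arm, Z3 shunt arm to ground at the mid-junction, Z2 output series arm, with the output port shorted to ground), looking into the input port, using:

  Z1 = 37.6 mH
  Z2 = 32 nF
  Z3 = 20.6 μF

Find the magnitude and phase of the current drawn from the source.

Step 1 — Angular frequency: ω = 2π·f = 2π·32.8 = 206.1 rad/s.
Step 2 — Component impedances:
  Z1: Z = jωL = j·206.1·0.0376 = 0 + j7.749 Ω
  Z2: Z = 1/(jωC) = -j/(ω·C) = 0 - j1.516e+05 Ω
  Z3: Z = 1/(jωC) = -j/(ω·C) = 0 - j235.5 Ω
Step 3 — With the output port shorted to ground, the output series arm Z2 runs from the junction to ground; the shunt arm Z3 also runs from the junction to ground. They appear in parallel: Z3 || Z2 = 0 - j235.2 Ω.
Step 4 — Series with input arm Z1: Z_in = Z1 + (Z3 || Z2) = 0 - j227.4 Ω = 227.4∠-90.0° Ω.
Step 5 — Source phasor: V = 200∠97.5° V = -26.11 + j198.3 V.
Step 6 — Ohm's law: I = V / Z_total = (-26.11 + j198.3) / (0 - j227.4) = -0.8719 - j0.1148 A.
Step 7 — Convert to polar: |I| = 0.8794 A, ∠I = -172.5°.

I = 0.8794∠-172.5° A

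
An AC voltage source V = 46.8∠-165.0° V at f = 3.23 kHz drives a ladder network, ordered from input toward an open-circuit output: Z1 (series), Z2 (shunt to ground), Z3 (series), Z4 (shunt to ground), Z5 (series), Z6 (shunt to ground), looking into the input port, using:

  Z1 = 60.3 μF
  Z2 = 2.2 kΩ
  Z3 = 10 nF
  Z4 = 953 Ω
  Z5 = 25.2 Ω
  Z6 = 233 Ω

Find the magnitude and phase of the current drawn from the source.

Step 1 — Angular frequency: ω = 2π·f = 2π·3230 = 2.029e+04 rad/s.
Step 2 — Component impedances:
  Z1: Z = 1/(jωC) = -j/(ω·C) = 0 - j0.8171 Ω
  Z2: Z = R = 2200 Ω
  Z3: Z = 1/(jωC) = -j/(ω·C) = 0 - j4927 Ω
  Z4: Z = R = 953 Ω
  Z5: Z = R = 25.2 Ω
  Z6: Z = R = 233 Ω
Step 3 — Ladder network (open output): work backward from the far end, alternating series and parallel combinations. Z_in = 1813 - j794.3 Ω = 1979∠-23.7° Ω.
Step 4 — Source phasor: V = 46.8∠-165.0° V = -45.21 - j12.11 V.
Step 5 — Ohm's law: I = V / Z_total = (-45.21 - j12.11) / (1813 - j794.3) = -0.01846 - j0.01477 A.
Step 6 — Convert to polar: |I| = 0.02364 A, ∠I = -141.3°.

I = 0.02364∠-141.3° A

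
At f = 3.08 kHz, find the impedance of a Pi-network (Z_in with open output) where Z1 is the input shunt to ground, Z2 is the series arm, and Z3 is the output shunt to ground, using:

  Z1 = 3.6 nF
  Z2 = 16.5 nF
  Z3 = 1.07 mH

Step 1 — Angular frequency: ω = 2π·f = 2π·3080 = 1.935e+04 rad/s.
Step 2 — Component impedances:
  Z1: Z = 1/(jωC) = -j/(ω·C) = 0 - j1.435e+04 Ω
  Z2: Z = 1/(jωC) = -j/(ω·C) = 0 - j3132 Ω
  Z3: Z = jωL = j·1.935e+04·0.00107 = 0 + j20.71 Ω
Step 3 — With open output, the series arm Z2 and the output shunt Z3 appear in series to ground: Z2 + Z3 = 0 - j3111 Ω.
Step 4 — Parallel with input shunt Z1: Z_in = Z1 || (Z2 + Z3) = 0 - j2557 Ω = 2557∠-90.0° Ω.

Z = 0 - j2557 Ω = 2557∠-90.0° Ω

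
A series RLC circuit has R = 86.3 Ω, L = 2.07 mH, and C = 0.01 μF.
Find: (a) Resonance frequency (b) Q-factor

Step 1 — Resonance condition Im(Z)=0 gives ω₀ = 1/√(LC).
Step 2 — ω₀ = 1/√(0.00207·1e-08) = 2.198e+05 rad/s.
Step 3 — f₀ = ω₀/(2π) = 3.498e+04 Hz.
Step 4 — Series Q: Q = ω₀L/R = 2.198e+05·0.00207/86.3 = 5.272.

(a) f₀ = 3.498e+04 Hz  (b) Q = 5.272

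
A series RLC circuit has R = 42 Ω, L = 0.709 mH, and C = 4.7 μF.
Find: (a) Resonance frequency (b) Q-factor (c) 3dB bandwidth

Step 1 — Resonance condition Im(Z)=0 gives ω₀ = 1/√(LC).
Step 2 — ω₀ = 1/√(0.000709·4.7e-06) = 1.732e+04 rad/s.
Step 3 — f₀ = ω₀/(2π) = 2757 Hz.
Step 4 — Series Q: Q = ω₀L/R = 1.732e+04·0.000709/42 = 0.2924.
Step 5 — 3dB bandwidth: Δω = ω₀/Q = 5.924e+04 rad/s; BW = Δω/(2π) = 9428 Hz.

(a) f₀ = 2757 Hz  (b) Q = 0.2924  (c) BW = 9428 Hz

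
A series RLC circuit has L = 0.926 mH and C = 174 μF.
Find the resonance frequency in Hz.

Step 1 — Resonance condition Im(Z)=0 gives ω₀ = 1/√(LC).
Step 2 — ω₀ = 1/√(0.000926·0.000174) = 2491 rad/s.
Step 3 — f₀ = ω₀/(2π) = 396.5 Hz.

f₀ = 396.5 Hz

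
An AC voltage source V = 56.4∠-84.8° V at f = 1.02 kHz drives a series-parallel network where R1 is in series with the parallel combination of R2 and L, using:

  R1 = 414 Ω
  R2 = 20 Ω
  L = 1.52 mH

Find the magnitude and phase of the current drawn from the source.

Step 1 — Angular frequency: ω = 2π·f = 2π·1020 = 6409 rad/s.
Step 2 — Component impedances:
  R1: Z = R = 414 Ω
  R2: Z = R = 20 Ω
  L: Z = jωL = j·6409·0.00152 = 0 + j9.741 Ω
Step 3 — Parallel branch: R2 || L = 1/(1/R2 + 1/L) = 3.835 + j7.874 Ω.
Step 4 — Series with R1: Z_total = R1 + (R2 || L) = 417.8 + j7.874 Ω = 417.9∠1.1° Ω.
Step 5 — Source phasor: V = 56.4∠-84.8° V = 5.112 - j56.17 V.
Step 6 — Ohm's law: I = V / Z_total = (5.112 - j56.17) / (417.8 + j7.874) = 0.009697 - j0.1346 A.
Step 7 — Convert to polar: |I| = 0.135 A, ∠I = -85.9°.

I = 0.135∠-85.9° A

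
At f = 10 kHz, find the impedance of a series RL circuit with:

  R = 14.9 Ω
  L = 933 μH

Step 1 — Angular frequency: ω = 2π·f = 2π·1e+04 = 6.283e+04 rad/s.
Step 2 — Component impedances:
  R: Z = R = 14.9 Ω
  L: Z = jωL = j·6.283e+04·0.000933 = 0 + j58.62 Ω
Step 3 — Series combination: Z_total = R + L = 14.9 + j58.62 Ω = 60.49∠75.7° Ω.

Z = 14.9 + j58.62 Ω = 60.49∠75.7° Ω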